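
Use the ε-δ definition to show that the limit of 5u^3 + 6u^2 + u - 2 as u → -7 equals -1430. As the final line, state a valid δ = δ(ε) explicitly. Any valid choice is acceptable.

δ = min(2, ε/870)

Fix ε > 0. We want δ > 0 such that 0 < |u + 7| < δ implies |(5u^3 + 6u^2 + u - 2) + 1430| < ε.
(5u^3 + 6u^2 + u - 2) + 1430 = 5u^3 + 6u^2 + u + 1428 = (u + 7)(5u^2 - 29u + 204).
So |(5u^3 + 6u^2 + u - 2) + 1430| = |u + 7|·|5u^2 - 29u + 204|.
Require δ ≤ 2. Then |u + 7| < 2 gives |u| < 9, and by the triangle inequality |5u^2 - 29u + 204| ≤ 5·9^2 + 29·9 + 204 = 870.
Hence |(5u^3 + 6u^2 + u - 2) + 1430| ≤ 870|u + 7| < ε provided |u + 7| < ε/870.
Choosing δ = min(2, ε/870) ensures both conditions, hence |(5u^3 + 6u^2 + u - 2) + 1430| < ε.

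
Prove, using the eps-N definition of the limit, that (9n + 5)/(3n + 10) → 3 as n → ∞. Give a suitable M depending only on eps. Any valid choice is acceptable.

Suppose eps > 0. For n ≥ 1, |(9n + 5)/(3n + 10) − 3| = |-75|/(3(3n + 10)) = 75/(3(3n + 10)).
Since 3n + 10 ≥ 3n for n ≥ 1, this is ≤ 75/(3·3n) = (25/3)/n.
So |(9n + 5)/(3n + 10) − 3| < eps whenever n > (25/3)/eps.
Take M = (25/3)/eps. If n > M then |(9n + 5)/(3n + 10) − 3| ≤ (25/3)/n < eps.

M = (25/3)/eps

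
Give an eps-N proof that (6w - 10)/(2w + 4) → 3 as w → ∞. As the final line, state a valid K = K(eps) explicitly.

K = 11/eps

Let eps > 0. We seek K > 0 such that w > K implies |(6w - 10)/(2w + 4) − 3| < eps.
(6w - 10)/(2w + 4) − 3 = (2(6w - 10) − 6(2w + 4)) / (2(2w + 4)) = -44/(2(2w + 4)).
For w > 0 we have 2w + 4 > 2w, so |(6w - 10)/(2w + 4) − 3| = 44/(2(2w + 4)) < 44/(2·2w) = 11/w.
Thus |(6w - 10)/(2w + 4) − 3| < eps whenever w > 11/eps.
Take K = 11/eps. If w > K then |(6w - 10)/(2w + 4) − 3| < 11/w < eps.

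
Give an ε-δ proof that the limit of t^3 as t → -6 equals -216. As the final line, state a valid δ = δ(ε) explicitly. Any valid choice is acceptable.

Suppose ε > 0. We seek δ > 0 with 0 < |t + 6| < δ ⇒ |t^3 + 216| < ε.
Factor: t^3 + 216 = (t + 6)(t^2 - 6t + 36), so |t^3 + 216| = |t + 6|·|t^2 - 6t + 36|.
Impose δ ≤ 1 so that |t| < 7; then |t^2 - 6t + 36| ≤ 127.
Hence |t^3 + 216| ≤ 127|t + 6|, which is < ε once |t + 6| < ε/127.
Take δ = min(1, ε/127). If 0 < |t + 6| < δ then both bounds hold and |t^3 + 216| ≤ 127|t + 6| < 127·(ε/127) = ε.

δ = min(1, ε/127)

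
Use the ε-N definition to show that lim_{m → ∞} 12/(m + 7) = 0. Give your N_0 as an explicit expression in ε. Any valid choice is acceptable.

N_0 = 12/ε

Let ε > 0. For m ≥ 1, |12/(m + 7) − 0| = 12/(m + 7) ≤ 12/m.
We need 12/m < ε, i.e. m > 12/ε.
Take N_0 = 12/ε. If m > N_0 then |12/(m + 7)| ≤ 12/m < ε.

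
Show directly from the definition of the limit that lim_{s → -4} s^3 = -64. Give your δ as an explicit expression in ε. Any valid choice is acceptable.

Suppose ε > 0. We seek δ > 0 with 0 < |s + 4| < δ ⇒ |s^3 + 64| < ε.
Factor: s^3 + 64 = (s + 4)(s^2 - 4s + 16), so |s^3 + 64| = |s + 4|·|s^2 - 4s + 16|.
Impose δ ≤ 1 so that |s| < 5; then |s^2 - 4s + 16| ≤ 61.
Hence |s^3 + 64| ≤ 61|s + 4|, which is < ε once |s + 4| < ε/61.
Take δ = min(1, ε/61). If 0 < |s + 4| < δ then both bounds hold and |s^3 + 64| ≤ 61|s + 4| < 61·(ε/61) = ε.

δ = min(1, ε/61)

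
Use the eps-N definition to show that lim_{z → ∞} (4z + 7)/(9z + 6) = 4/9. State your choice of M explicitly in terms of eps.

Fix eps > 0. We seek M > 0 such that z > M implies |(4z + 7)/(9z + 6) − (4/9)| < eps.
(4z + 7)/(9z + 6) − (4/9) = (9(4z + 7) − 4(9z + 6)) / (9(9z + 6)) = 39/(9(9z + 6)).
For z > 0 we have 9z + 6 > 9z, so |(4z + 7)/(9z + 6) − (4/9)| = 39/(9(9z + 6)) < 39/(9·9z) = (13/27)/z.
Thus |(4z + 7)/(9z + 6) − (4/9)| < eps whenever z > (13/27)/eps.
Take M = (13/27)/eps. If z > M then |(4z + 7)/(9z + 6) − (4/9)| < (13/27)/z < eps.

M = (13/27)/eps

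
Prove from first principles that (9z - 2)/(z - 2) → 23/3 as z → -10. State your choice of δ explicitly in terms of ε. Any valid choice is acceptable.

Fix ε > 0. We want δ > 0 with 0 < |z + 10| < δ ⇒ |(9z - 2)/(z - 2) − (23/3)| < ε.
Combining over a common denominator, (9z - 2)/(z - 2) − (23/3) = [(9z - 2)·(-12) − (-92)·(z - 2)] / [(-12)·(z - 2)] = -16(z + 10) / ((-12)(z - 2)).
So |(9z - 2)/(z - 2) − (23/3)| = 16|z + 10| / (12·|z − 2|).
Restrict δ ≤ 6. Then |z + 10| < 6 gives |z − 2| = |(z + 10) + (-12)| ≥ 12 − 6 = 6.
Hence |(9z - 2)/(z - 2) − (23/3)| < 16|z + 10|/(12·6) = (2/9)|z + 10|, which is < ε once |z + 10| < (9/2)ε.
Take δ = min(6, (9/2)ε). Then 0 < |z + 10| < δ forces both bounds, so |(9z - 2)/(z - 2) − (23/3)| < ε.

δ = min(6, (9/2)ε)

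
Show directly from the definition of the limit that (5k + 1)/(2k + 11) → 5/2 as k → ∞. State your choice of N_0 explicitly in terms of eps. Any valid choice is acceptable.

Let eps > 0 be given. For k ≥ 1, |(5k + 1)/(2k + 11) − (5/2)| = |-53|/(2(2k + 11)) = 53/(2(2k + 11)).
Since 2k + 11 ≥ 2k for k ≥ 1, this is ≤ 53/(2·2k) = (53/4)/k.
So |(5k + 1)/(2k + 11) − (5/2)| < eps whenever k > (53/4)/eps.
Take N_0 = (53/4)/eps. If k > N_0 then |(5k + 1)/(2k + 11) − (5/2)| ≤ (53/4)/k < eps.

N_0 = (53/4)/eps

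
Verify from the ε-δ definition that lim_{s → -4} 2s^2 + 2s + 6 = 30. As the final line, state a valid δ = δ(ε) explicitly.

Let ε > 0. We want δ > 0 such that 0 < |s + 4| < δ implies |(2s^2 + 2s + 6) − 30| < ε.
(2s^2 + 2s + 6) − 30 = 2s^2 + 2s - 24 = (s + 4)(2s - 6).
So |(2s^2 + 2s + 6) − 30| = |s + 4|·|2s - 6|.
Assume first that |s + 4| < 1, so |s| < 5. Then |2s - 6| ≤ 2·5 + 6 = 16.
Hence |(2s^2 + 2s + 6) − 30| ≤ 16|s + 4| < ε provided |s + 4| < ε/16.
Take δ = min(1, ε/16). Then 0 < |s + 4| < δ gives both |s + 4| < 1 and |s + 4| < ε/16, so |(2s^2 + 2s + 6) − 30| < ε.

δ = min(1, ε/16)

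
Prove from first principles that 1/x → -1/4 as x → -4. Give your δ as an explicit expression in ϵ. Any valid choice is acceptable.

Fix ϵ > 0. We seek δ > 0 such that 0 < |x + 4| < δ implies |1/x + 1/4| < ϵ.
|1/x + 1/4| = |-4 − x|/(4·|x|) = |x + 4|/(4|x|).
Restrict δ ≤ 2. Then |x + 4| < 2 gives |x| > 2, so 4|x| > 8.
Then |1/x + 1/4| < |x + 4|/8, which is < ϵ when |x + 4| < 8ϵ.
Take δ = min(2, 8ϵ). Then 0 < |x + 4| < δ gives both |x + 4| < 2 and |x + 4| < 8ϵ, so |1/x + 1/4| < ϵ.

δ = min(2, 8ϵ)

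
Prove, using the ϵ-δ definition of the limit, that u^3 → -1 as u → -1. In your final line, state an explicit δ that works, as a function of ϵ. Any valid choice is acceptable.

δ = min(1, ϵ/7)

Let ϵ > 0. We seek δ > 0 with 0 < |u + 1| < δ ⇒ |u^3 + 1| < ϵ.
Factor: u^3 + 1 = (u + 1)(u^2 - u + 1), so |u^3 + 1| = |u + 1|·|u^2 - u + 1|.
Restrict δ ≤ 1. Then |u + 1| < 1 gives |u| < 2, so by the triangle inequality |u^2 - u + 1| ≤ 2^2 + 2 + 1 = 7.
Hence |u^3 + 1| ≤ 7|u + 1|, which is < ϵ once |u + 1| < ϵ/7.
Take δ = min(1, ϵ/7). If 0 < |u + 1| < δ then both bounds hold and |u^3 + 1| ≤ 7|u + 1| < 7·(ϵ/7) = ϵ.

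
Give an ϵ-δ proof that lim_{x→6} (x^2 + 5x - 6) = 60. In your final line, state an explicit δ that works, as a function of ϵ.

Fix ϵ > 0. We want δ > 0 such that 0 < |x − 6| < δ implies |(x^2 + 5x - 6) − 60| < ϵ.
(x^2 + 5x - 6) − 60 = x^2 + 5x - 66 = (x − 6)(x + 11).
So |(x^2 + 5x - 6) − 60| = |x − 6|·|x + 11|.
Assume first that |x − 6| < 1, so |x| < 7. Then |x + 11| ≤ 7 + 11 = 18.
Hence |(x^2 + 5x - 6) − 60| ≤ 18|x − 6| < ϵ provided |x − 6| < ϵ/18.
Choosing δ = min(1, ϵ/18) ensures both conditions, hence |(x^2 + 5x - 6) − 60| < ϵ.

δ = min(1, ϵ/18)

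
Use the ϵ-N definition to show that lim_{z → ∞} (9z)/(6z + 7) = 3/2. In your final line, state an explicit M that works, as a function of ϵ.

Suppose ϵ > 0. We seek M > 0 such that z > M implies |(9z)/(6z + 7) − (3/2)| < ϵ.
(9z)/(6z + 7) − (3/2) = (6(9z) − 9(6z + 7)) / (6(6z + 7)) = -63/(6(6z + 7)).
For z > 0 we have 6z + 7 > 6z, so |(9z)/(6z + 7) − (3/2)| = 63/(6(6z + 7)) < 63/(6·6z) = (7/4)/z.
Thus |(9z)/(6z + 7) − (3/2)| < ϵ whenever z > (7/4)/ϵ.
Take M = (7/4)/ϵ. If z > M then |(9z)/(6z + 7) − (3/2)| < (7/4)/z < ϵ.

M = (7/4)/ϵ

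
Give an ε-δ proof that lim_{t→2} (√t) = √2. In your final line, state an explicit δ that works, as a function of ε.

δ = min(2, √2·ε)

Suppose ε > 0. We want δ > 0 such that 0 < |t − 2| < δ implies |√t − √2| < ε.
Multiplying by the conjugate, |√t − √2| = |t − 2|/(√t + √2).
Restrict δ ≤ 2 so that |t − 2| < 2 forces t > 0, and then √t + √2 > √2.
Hence |√t − √2| < |t − 2|/√2, which is < ε once |t − 2| < √2·ε.
Take δ = min(2, √2·ε). If 0 < |t − 2| < δ then t > 0 and |√t − √2| < |t − 2|/√2 < ε.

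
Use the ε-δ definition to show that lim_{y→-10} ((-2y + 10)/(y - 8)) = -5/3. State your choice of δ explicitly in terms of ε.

δ = min(9, 27ε)

Let ε > 0. We want δ > 0 with 0 < |y + 10| < δ ⇒ |(-2y + 10)/(y - 8) + 5/3| < ε.
Combining over a common denominator, (-2y + 10)/(y - 8) + 5/3 = [(-2y + 10)·(-18) − 30·(y - 8)] / [(-18)·(y - 8)] = 6(y + 10) / ((-18)(y - 8)).
So |(-2y + 10)/(y - 8) + 5/3| = 6|y + 10| / (18·|y − 8|).
Restrict δ ≤ 9. Then |y + 10| < 9 gives |y − 8| = |(y + 10) + (-18)| ≥ 18 − 9 = 9.
Hence |(-2y + 10)/(y - 8) + 5/3| < 6|y + 10|/(18·9) = (1/27)|y + 10|, which is < ε once |y + 10| < 27ε.
Take δ = min(9, 27ε). Then 0 < |y + 10| < δ forces both bounds, so |(-2y + 10)/(y - 8) + 5/3| < ε.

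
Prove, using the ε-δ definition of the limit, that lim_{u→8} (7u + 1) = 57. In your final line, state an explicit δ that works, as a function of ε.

Let ε > 0. We need δ > 0 so that 0 < |u − 8| < δ implies |(7u + 1) − 57| < ε.
|(7u + 1) − 57| = |7u - 56| = 7|u − 8|.
Thus it suffices that |u − 8| < ε/7.
Choosing δ = ε/7 gives |(7u + 1) − 57| = 7|u − 8| < ε whenever |u − 8| < δ.

δ = ε/7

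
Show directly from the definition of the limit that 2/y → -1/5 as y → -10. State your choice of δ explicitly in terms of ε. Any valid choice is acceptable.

Let ε > 0 be given. We seek δ > 0 such that 0 < |y + 10| < δ implies |2/y + 1/5| < ε.
|2/y + 1/5| = 2·|-10 − y|/(10·|y|) = 2|y + 10|/(10|y|).
Restrict δ ≤ 5. Then |y + 10| < 5 gives |y| > 5, so 10|y| > 50.
Then |2/y + 1/5| < 2|y + 10|/50, which is < ε when |y + 10| < 25ε.
Take δ = min(5, 25ε). Then 0 < |y + 10| < δ gives both |y + 10| < 5 and |y + 10| < 25ε, so |2/y + 1/5| < ε.

δ = min(5, 25ε)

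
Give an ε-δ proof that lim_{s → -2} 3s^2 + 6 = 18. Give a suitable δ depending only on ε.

δ = min(2, ε/18)

Let ε > 0 be given. We want δ > 0 such that 0 < |s + 2| < δ implies |(3s^2 + 6) − 18| < ε.
(3s^2 + 6) − 18 = 3s^2 - 12 = (s + 2)(3s - 6).
So |(3s^2 + 6) − 18| = |s + 2|·|3s - 6|.
Require δ ≤ 2. Then |s + 2| < 2 gives |s| < 4, and by the triangle inequality |3s - 6| ≤ 3·4 + 6 = 18.
Hence |(3s^2 + 6) − 18| ≤ 18|s + 2| < ε provided |s + 2| < ε/18.
Take δ = min(2, ε/18). Then 0 < |s + 2| < δ gives both |s + 2| < 2 and |s + 2| < ε/18, so |(3s^2 + 6) − 18| < ε.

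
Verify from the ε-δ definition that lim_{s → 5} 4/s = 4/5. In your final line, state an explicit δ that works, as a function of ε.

δ = min(5/2, (25/8)ε)

Fix ε > 0. We seek δ > 0 such that 0 < |s − 5| < δ implies |4/s − (4/5)| < ε.
|4/s − (4/5)| = 4·|5 − s|/(5·|s|) = 4|s − 5|/(5|s|).
Restrict δ ≤ 5/2. Then |s − 5| < 5/2 gives |s| > 5/2, so 5|s| > 25/2.
Then |4/s − (4/5)| < 4|s − 5|/(25/2), which is < ε when |s − 5| < (25/8)ε.
Take δ = min(5/2, (25/8)ε). Then 0 < |s − 5| < δ gives both |s − 5| < 5/2 and |s − 5| < (25/8)ε, so |4/s − (4/5)| < ε.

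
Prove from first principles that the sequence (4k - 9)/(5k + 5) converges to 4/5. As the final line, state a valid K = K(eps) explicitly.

Let eps > 0 be given. For k ≥ 1, |(4k - 9)/(5k + 5) − (4/5)| = |-65|/(5(5k + 5)) = 65/(5(5k + 5)).
Since 5k + 5 ≥ 5k for k ≥ 1, this is ≤ 65/(5·5k) = (13/5)/k.
So |(4k - 9)/(5k + 5) − (4/5)| < eps whenever k > (13/5)/eps.
Take K = (13/5)/eps. If k > K then |(4k - 9)/(5k + 5) − (4/5)| ≤ (13/5)/k < eps.

K = (13/5)/eps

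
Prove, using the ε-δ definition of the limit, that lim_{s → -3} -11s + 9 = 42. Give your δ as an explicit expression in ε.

Fix ε > 0. We need δ > 0 so that 0 < |s + 3| < δ implies |(-11s + 9) − 42| < ε.
Since (-11s + 9) − 42 = -11(s + 3), we have |(-11s + 9) − 42| = 11|s + 3|.
Thus it suffices that |s + 3| < ε/11.
Choosing δ = ε/11 gives |(-11s + 9) − 42| = 11|s + 3| < ε whenever |s + 3| < δ.

δ = ε/11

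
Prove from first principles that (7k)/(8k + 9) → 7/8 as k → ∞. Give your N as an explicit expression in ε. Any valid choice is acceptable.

Fix ε > 0. For k ≥ 1, |(7k)/(8k + 9) − (7/8)| = |-63|/(8(8k + 9)) = 63/(8(8k + 9)).
Since 8k + 9 ≥ 8k for k ≥ 1, this is ≤ 63/(8·8k) = (63/64)/k.
So |(7k)/(8k + 9) − (7/8)| < ε whenever k > (63/64)/ε.
Take N = (63/64)/ε. If k > N then |(7k)/(8k + 9) − (7/8)| ≤ (63/64)/k < ε.

N = (63/64)/ε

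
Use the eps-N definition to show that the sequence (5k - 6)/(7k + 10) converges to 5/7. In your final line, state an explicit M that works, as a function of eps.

Fix eps > 0. For k ≥ 1, |(5k - 6)/(7k + 10) − (5/7)| = |-92|/(7(7k + 10)) = 92/(7(7k + 10)).
Since 7k + 10 ≥ 7k for k ≥ 1, this is ≤ 92/(7·7k) = (92/49)/k.
So |(5k - 6)/(7k + 10) − (5/7)| < eps whenever k > (92/49)/eps.
Take M = (92/49)/eps. If k > M then |(5k - 6)/(7k + 10) − (5/7)| ≤ (92/49)/k < eps.

M = (92/49)/eps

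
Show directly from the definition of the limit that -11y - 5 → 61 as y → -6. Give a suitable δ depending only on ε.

Let ε > 0. We need δ > 0 so that 0 < |y + 6| < δ implies |(-11y - 5) − 61| < ε.
|(-11y - 5) − 61| = |-11y - 66| = 11|y + 6|.
So 11|y + 6| < ε exactly when |y + 6| < ε/11.
Choosing δ = ε/11 gives |(-11y - 5) − 61| = 11|y + 6| < ε whenever |y + 6| < δ.

δ = ε/11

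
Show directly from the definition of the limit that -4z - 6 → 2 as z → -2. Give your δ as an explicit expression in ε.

δ = ε/4

Fix ε > 0. We need δ > 0 so that 0 < |z + 2| < δ implies |(-4z - 6) − 2| < ε.
Since (-4z - 6) − 2 = -4(z + 2), we have |(-4z - 6) − 2| = 4|z + 2|.
Thus it suffices that |z + 2| < ε/4.
Choosing δ = ε/4 gives |(-4z - 6) − 2| = 4|z + 2| < ε whenever |z + 2| < δ.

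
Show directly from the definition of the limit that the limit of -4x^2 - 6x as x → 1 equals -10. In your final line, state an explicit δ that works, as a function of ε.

Let ε > 0 be given. We want δ > 0 such that 0 < |x − 1| < δ implies |(-4x^2 - 6x) + 10| < ε.
(-4x^2 - 6x) + 10 = -4x^2 - 6x + 10 = (x − 1)(-4x - 10).
So |(-4x^2 - 6x) + 10| = |x − 1|·|-4x - 10|.
Require δ ≤ 2. Then |x − 1| < 2 gives |x| < 3, and by the triangle inequality |-4x - 10| ≤ 4·3 + 10 = 22.
Hence |(-4x^2 - 6x) + 10| ≤ 22|x − 1| < ε provided |x − 1| < ε/22.
Choosing δ = min(2, ε/22) ensures both conditions, hence |(-4x^2 - 6x) + 10| < ε.

δ = min(2, ε/22)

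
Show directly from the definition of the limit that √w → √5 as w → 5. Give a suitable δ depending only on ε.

δ = min(5, √5·ε)

Let ε > 0. We want δ > 0 such that 0 < |w − 5| < δ implies |√w − √5| < ε.
Multiplying by the conjugate, |√w − √5| = |w − 5|/(√w + √5).
Restrict δ ≤ 5 so that |w − 5| < 5 forces w > 0, and then √w + √5 > √5.
Hence |√w − √5| < |w − 5|/√5, which is < ε once |w − 5| < √5·ε.
Take δ = min(5, √5·ε). If 0 < |w − 5| < δ then w > 0 and |√w − √5| < |w − 5|/√5 < ε.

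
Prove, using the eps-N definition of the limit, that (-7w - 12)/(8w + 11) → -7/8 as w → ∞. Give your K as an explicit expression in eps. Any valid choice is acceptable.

Let eps > 0. We seek K > 0 such that w > K implies |(-7w - 12)/(8w + 11) + 7/8| < eps.
(-7w - 12)/(8w + 11) + 7/8 = (8(-7w - 12) − (-7)(8w + 11)) / (8(8w + 11)) = -19/(8(8w + 11)).
For w > 0 we have 8w + 11 > 8w, so |(-7w - 12)/(8w + 11) + 7/8| = 19/(8(8w + 11)) < 19/(8·8w) = (19/64)/w.
Thus |(-7w - 12)/(8w + 11) + 7/8| < eps whenever w > (19/64)/eps.
Take K = (19/64)/eps. If w > K then |(-7w - 12)/(8w + 11) + 7/8| < (19/64)/w < eps.

K = (19/64)/eps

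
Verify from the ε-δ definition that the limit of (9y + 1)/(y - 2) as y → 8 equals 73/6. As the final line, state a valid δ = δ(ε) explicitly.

Let ε > 0 be given. We want δ > 0 with 0 < |y − 8| < δ ⇒ |(9y + 1)/(y - 2) − (73/6)| < ε.
Combining over a common denominator, (9y + 1)/(y - 2) − (73/6) = [(9y + 1)·6 − 73·(y - 2)] / [6·(y - 2)] = -19(y − 8) / (6(y - 2)).
So |(9y + 1)/(y - 2) − (73/6)| = 19|y − 8| / (6·|y − 2|).
Restrict δ ≤ 3. Then |y − 8| < 3 gives |y − 2| = |(y − 8) + 6| ≥ 6 − 3 = 3.
Hence |(9y + 1)/(y - 2) − (73/6)| < 19|y − 8|/(6·3) = (19/18)|y − 8|, which is < ε once |y − 8| < (18/19)ε.
Take δ = min(3, (18/19)ε). Then 0 < |y − 8| < δ forces both bounds, so |(9y + 1)/(y - 2) − (73/6)| < ε.

δ = min(3, (18/19)ε)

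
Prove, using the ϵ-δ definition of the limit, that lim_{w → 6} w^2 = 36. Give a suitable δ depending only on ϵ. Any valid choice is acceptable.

Suppose ϵ > 0. We seek δ > 0 with 0 < |w − 6| < δ ⇒ |w^2 − 36| < ϵ.
Factor: w^2 − 36 = (w − 6)(w + 6), so |w^2 − 36| = |w − 6|·|w + 6|.
Impose δ ≤ 2 so that |w| < 8; then |w + 6| ≤ 14.
Hence |w^2 − 36| ≤ 14|w − 6|, which is < ϵ once |w − 6| < ϵ/14.
Take δ = min(2, ϵ/14). If 0 < |w − 6| < δ then both bounds hold and |w^2 − 36| ≤ 14|w − 6| < 14·(ϵ/14) = ϵ.

δ = min(2, ϵ/14)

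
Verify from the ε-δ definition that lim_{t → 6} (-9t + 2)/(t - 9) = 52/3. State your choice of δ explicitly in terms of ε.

Let ε > 0 be given. We want δ > 0 with 0 < |t − 6| < δ ⇒ |(-9t + 2)/(t - 9) − (52/3)| < ε.
Combining over a common denominator, (-9t + 2)/(t - 9) − (52/3) = [(-9t + 2)·(-3) − (-52)·(t - 9)] / [(-3)·(t - 9)] = 79(t − 6) / ((-3)(t - 9)).
So |(-9t + 2)/(t - 9) − (52/3)| = 79|t − 6| / (3·|t − 9|).
Restrict δ ≤ 3/2. Then |t − 6| < 3/2 gives |t − 9| = |(t − 6) + (-3)| ≥ 3 − 3/2 = 3/2.
Hence |(-9t + 2)/(t - 9) − (52/3)| < 79|t − 6|/(3·(3/2)) = (158/9)|t − 6|, which is < ε once |t − 6| < (9/158)ε.
Take δ = min(3/2, (9/158)ε). Then 0 < |t − 6| < δ forces both bounds, so |(-9t + 2)/(t - 9) − (52/3)| < ε.

δ = min(3/2, (9/158)ε)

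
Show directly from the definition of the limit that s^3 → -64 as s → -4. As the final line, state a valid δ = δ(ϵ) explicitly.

Let ϵ > 0. We seek δ > 0 with 0 < |s + 4| < δ ⇒ |s^3 + 64| < ϵ.
Factor: s^3 + 64 = (s + 4)(s^2 - 4s + 16), so |s^3 + 64| = |s + 4|·|s^2 - 4s + 16|.
Impose δ ≤ 2 so that |s| < 6; then |s^2 - 4s + 16| ≤ 76.
Hence |s^3 + 64| ≤ 76|s + 4|, which is < ϵ once |s + 4| < ϵ/76.
Take δ = min(2, ϵ/76). If 0 < |s + 4| < δ then both bounds hold and |s^3 + 64| ≤ 76|s + 4| < 76·(ϵ/76) = ϵ.

δ = min(2, ϵ/76)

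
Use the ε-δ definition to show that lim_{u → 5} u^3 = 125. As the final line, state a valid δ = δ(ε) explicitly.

δ = min(2, ε/109)

Fix ε > 0. We seek δ > 0 with 0 < |u − 5| < δ ⇒ |u^3 − 125| < ε.
Factor: u^3 − 125 = (u − 5)(u^2 + 5u + 25), so |u^3 − 125| = |u − 5|·|u^2 + 5u + 25|.
Impose δ ≤ 2 so that |u| < 7; then |u^2 + 5u + 25| ≤ 109.
Hence |u^3 − 125| ≤ 109|u − 5|, which is < ε once |u − 5| < ε/109.
Take δ = min(2, ε/109). If 0 < |u − 5| < δ then both bounds hold and |u^3 − 125| ≤ 109|u − 5| < 109·(ε/109) = ε.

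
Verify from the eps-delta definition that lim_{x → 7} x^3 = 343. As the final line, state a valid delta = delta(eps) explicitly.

Fix eps > 0. We seek delta > 0 with 0 < |x − 7| < delta ⇒ |x^3 − 343| < eps.
Factor: x^3 − 343 = (x − 7)(x^2 + 7x + 49), so |x^3 − 343| = |x − 7|·|x^2 + 7x + 49|.
Restrict delta ≤ 2. Then |x − 7| < 2 gives |x| < 9, so by the triangle inequality |x^2 + 7x + 49| ≤ 9^2 + 7·9 + 49 = 193.
Hence |x^3 − 343| ≤ 193|x − 7|, which is < eps once |x − 7| < eps/193.
Take delta = min(2, eps/193). If 0 < |x − 7| < delta then both bounds hold and |x^3 − 343| ≤ 193|x − 7| < 193·(eps/193) = eps.

delta = min(2, eps/193)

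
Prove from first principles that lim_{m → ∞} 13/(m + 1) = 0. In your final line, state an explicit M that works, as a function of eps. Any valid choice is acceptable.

Fix eps > 0. For m ≥ 1, |13/(m + 1) − 0| = 13/(m + 1) ≤ 13/m.
We need 13/m < eps, i.e. m > 13/eps.
Take M = 13/eps. If m > M then |13/(m + 1)| ≤ 13/m < eps.

M = 13/eps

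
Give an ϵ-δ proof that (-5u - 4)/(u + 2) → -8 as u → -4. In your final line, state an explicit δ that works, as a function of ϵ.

δ = min(1, (1/3)ϵ)

Fix ϵ > 0. We want δ > 0 with 0 < |u + 4| < δ ⇒ |(-5u - 4)/(u + 2) + 8| < ϵ.
Combining over a common denominator, (-5u - 4)/(u + 2) + 8 = [(-5u - 4)·(-2) − 16·(u + 2)] / [(-2)·(u + 2)] = -6(u + 4) / ((-2)(u + 2)).
So |(-5u - 4)/(u + 2) + 8| = 6|u + 4| / (2·|u + 2|).
Require δ ≤ 1, so |u + 2| ≥ |-2| − |u + 4| > 2 − 1 = 1.
Hence |(-5u - 4)/(u + 2) + 8| < 6|u + 4|/(2·1) = 3|u + 4|, which is < ϵ once |u + 4| < (1/3)ϵ.
Take δ = min(1, (1/3)ϵ). Then 0 < |u + 4| < δ forces both bounds, so |(-5u - 4)/(u + 2) + 8| < ϵ.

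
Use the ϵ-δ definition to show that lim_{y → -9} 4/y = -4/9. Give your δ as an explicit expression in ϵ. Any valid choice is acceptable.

δ = min(9/2, (81/8)ϵ)

Fix ϵ > 0. We seek δ > 0 such that 0 < |y + 9| < δ implies |4/y + 4/9| < ϵ.
|4/y + 4/9| = 4·|-9 − y|/(9·|y|) = 4|y + 9|/(9|y|).
Require δ ≤ 9/2 so that |y| > 9 − 9/2 = 9/2, hence 9|y| > 81/2.
Then |4/y + 4/9| < 4|y + 9|/(81/2), which is < ϵ when |y + 9| < (81/8)ϵ.
Take δ = min(9/2, (81/8)ϵ). Then 0 < |y + 9| < δ gives both |y + 9| < 9/2 and |y + 9| < (81/8)ϵ, so |4/y + 4/9| < ϵ.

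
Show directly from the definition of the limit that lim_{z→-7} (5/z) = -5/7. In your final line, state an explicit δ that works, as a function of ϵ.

Fix ϵ > 0. We seek δ > 0 such that 0 < |z + 7| < δ implies |5/z + 5/7| < ϵ.
|5/z + 5/7| = 5·|-7 − z|/(7·|z|) = 5|z + 7|/(7|z|).
Restrict δ ≤ 7/2. Then |z + 7| < 7/2 gives |z| > 7/2, so 7|z| > 49/2.
Then |5/z + 5/7| < 5|z + 7|/(49/2), which is < ϵ when |z + 7| < (49/10)ϵ.
Take δ = min(7/2, (49/10)ϵ). Then 0 < |z + 7| < δ gives both |z + 7| < 7/2 and |z + 7| < (49/10)ϵ, so |5/z + 5/7| < ϵ.

δ = min(7/2, (49/10)ϵ)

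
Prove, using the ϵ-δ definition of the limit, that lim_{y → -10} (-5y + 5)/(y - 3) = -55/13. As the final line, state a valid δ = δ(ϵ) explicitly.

Let ϵ > 0 be given. We want δ > 0 with 0 < |y + 10| < δ ⇒ |(-5y + 5)/(y - 3) + 55/13| < ϵ.
Combining over a common denominator, (-5y + 5)/(y - 3) + 55/13 = [(-5y + 5)·(-13) − 55·(y - 3)] / [(-13)·(y - 3)] = 10(y + 10) / ((-13)(y - 3)).
So |(-5y + 5)/(y - 3) + 55/13| = 10|y + 10| / (13·|y − 3|).
Require δ ≤ 13/2, so |y − 3| ≥ |-13| − |y + 10| > 13 − 13/2 = 13/2.
Hence |(-5y + 5)/(y - 3) + 55/13| < 10|y + 10|/(13·(13/2)) = (20/169)|y + 10|, which is < ϵ once |y + 10| < (169/20)ϵ.
Take δ = min(13/2, (169/20)ϵ). Then 0 < |y + 10| < δ forces both bounds, so |(-5y + 5)/(y - 3) + 55/13| < ϵ.

δ = min(13/2, (169/20)ϵ)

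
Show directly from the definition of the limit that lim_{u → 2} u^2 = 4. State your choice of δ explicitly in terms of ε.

Fix ε > 0. We seek δ > 0 with 0 < |u − 2| < δ ⇒ |u^2 − 4| < ε.
Factor: u^2 − 4 = (u − 2)(u + 2), so |u^2 − 4| = |u − 2|·|u + 2|.
Impose δ ≤ 1 so that |u| < 3; then |u + 2| ≤ 5.
Hence |u^2 − 4| ≤ 5|u − 2|, which is < ε once |u − 2| < ε/5.
Take δ = min(1, ε/5). If 0 < |u − 2| < δ then both bounds hold and |u^2 − 4| ≤ 5|u − 2| < 5·(ε/5) = ε.

δ = min(1, ε/5)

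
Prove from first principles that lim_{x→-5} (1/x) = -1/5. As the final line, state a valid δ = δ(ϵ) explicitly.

Suppose ϵ > 0. We seek δ > 0 such that 0 < |x + 5| < δ implies |1/x + 1/5| < ϵ.
|1/x + 1/5| = |-5 − x|/(5·|x|) = |x + 5|/(5|x|).
Restrict δ ≤ 5/2. Then |x + 5| < 5/2 gives |x| > 5/2, so 5|x| > 25/2.
Then |1/x + 1/5| < |x + 5|/(25/2), which is < ϵ when |x + 5| < (25/2)ϵ.
Take δ = min(5/2, (25/2)ϵ). Then 0 < |x + 5| < δ gives both |x + 5| < 5/2 and |x + 5| < (25/2)ϵ, so |1/x + 1/5| < ϵ.

δ = min(5/2, (25/2)ϵ)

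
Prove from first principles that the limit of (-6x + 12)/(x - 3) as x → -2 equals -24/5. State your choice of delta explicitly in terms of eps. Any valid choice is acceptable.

Let eps > 0. We want delta > 0 with 0 < |x + 2| < delta ⇒ |(-6x + 12)/(x - 3) + 24/5| < eps.
Combining over a common denominator, (-6x + 12)/(x - 3) + 24/5 = [(-6x + 12)·(-5) − 24·(x - 3)] / [(-5)·(x - 3)] = 6(x + 2) / ((-5)(x - 3)).
So |(-6x + 12)/(x - 3) + 24/5| = 6|x + 2| / (5·|x − 3|).
Require delta ≤ 5/2, so |x − 3| ≥ |-5| − |x + 2| > 5 − 5/2 = 5/2.
Hence |(-6x + 12)/(x - 3) + 24/5| < 6|x + 2|/(5·(5/2)) = (12/25)|x + 2|, which is < eps once |x + 2| < (25/12)eps.
Take delta = min(5/2, (25/12)eps). Then 0 < |x + 2| < delta forces both bounds, so |(-6x + 12)/(x - 3) + 24/5| < eps.

delta = min(5/2, (25/12)eps)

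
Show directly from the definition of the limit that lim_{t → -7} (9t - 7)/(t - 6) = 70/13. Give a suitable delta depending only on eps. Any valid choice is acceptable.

Fix eps > 0. We want delta > 0 with 0 < |t + 7| < delta ⇒ |(9t - 7)/(t - 6) − (70/13)| < eps.
Combining over a common denominator, (9t - 7)/(t - 6) − (70/13) = [(9t - 7)·(-13) − (-70)·(t - 6)] / [(-13)·(t - 6)] = -47(t + 7) / ((-13)(t - 6)).
So |(9t - 7)/(t - 6) − (70/13)| = 47|t + 7| / (13·|t − 6|).
Require delta ≤ 13/2, so |t − 6| ≥ |-13| − |t + 7| > 13 − 13/2 = 13/2.
Hence |(9t - 7)/(t - 6) − (70/13)| < 47|t + 7|/(13·(13/2)) = (94/169)|t + 7|, which is < eps once |t + 7| < (169/94)eps.
Take delta = min(13/2, (169/94)eps). Then 0 < |t + 7| < delta forces both bounds, so |(9t - 7)/(t - 6) − (70/13)| < eps.

delta = min(13/2, (169/94)eps)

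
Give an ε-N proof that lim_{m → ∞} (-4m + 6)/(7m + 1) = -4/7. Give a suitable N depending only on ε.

Let ε > 0. For m ≥ 1, |(-4m + 6)/(7m + 1) + 4/7| = |46|/(7(7m + 1)) = 46/(7(7m + 1)).
Since 7m + 1 ≥ 7m for m ≥ 1, this is ≤ 46/(7·7m) = (46/49)/m.
So |(-4m + 6)/(7m + 1) + 4/7| < ε whenever m > (46/49)/ε.
Take N = (46/49)/ε. If m > N then |(-4m + 6)/(7m + 1) + 4/7| ≤ (46/49)/m < ε.

N = (46/49)/ε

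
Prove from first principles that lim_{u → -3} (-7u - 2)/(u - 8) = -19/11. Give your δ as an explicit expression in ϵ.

Let ϵ > 0 be given. We want δ > 0 with 0 < |u + 3| < δ ⇒ |(-7u - 2)/(u - 8) + 19/11| < ϵ.
Combining over a common denominator, (-7u - 2)/(u - 8) + 19/11 = [(-7u - 2)·(-11) − 19·(u - 8)] / [(-11)·(u - 8)] = 58(u + 3) / ((-11)(u - 8)).
So |(-7u - 2)/(u - 8) + 19/11| = 58|u + 3| / (11·|u − 8|).
Require δ ≤ 11/2, so |u − 8| ≥ |-11| − |u + 3| > 11 − 11/2 = 11/2.
Hence |(-7u - 2)/(u - 8) + 19/11| < 58|u + 3|/(11·(11/2)) = (116/121)|u + 3|, which is < ϵ once |u + 3| < (121/116)ϵ.
Take δ = min(11/2, (121/116)ϵ). Then 0 < |u + 3| < δ forces both bounds, so |(-7u - 2)/(u - 8) + 19/11| < ϵ.

δ = min(11/2, (121/116)ϵ)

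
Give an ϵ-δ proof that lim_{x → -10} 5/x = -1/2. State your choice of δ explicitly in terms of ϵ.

Suppose ϵ > 0. We seek δ > 0 such that 0 < |x + 10| < δ implies |5/x + 1/2| < ϵ.
|5/x + 1/2| = 5·|-10 − x|/(10·|x|) = 5|x + 10|/(10|x|).
Restrict δ ≤ 5. Then |x + 10| < 5 gives |x| > 5, so 10|x| > 50.
Then |5/x + 1/2| < 5|x + 10|/50, which is < ϵ when |x + 10| < 10ϵ.
Take δ = min(5, 10ϵ). Then 0 < |x + 10| < δ gives both |x + 10| < 5 and |x + 10| < 10ϵ, so |5/x + 1/2| < ϵ.

δ = min(5, 10ϵ)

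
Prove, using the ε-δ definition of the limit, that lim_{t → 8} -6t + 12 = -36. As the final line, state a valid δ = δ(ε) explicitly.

δ = ε/6

Let ε > 0 be given. We need δ > 0 so that 0 < |t − 8| < δ implies |(-6t + 12) + 36| < ε.
|(-6t + 12) + 36| = |-6t + 48| = 6|t − 8|.
So 6|t − 8| < ε exactly when |t − 8| < ε/6.
Take δ = ε/6. If 0 < |t − 8| < δ then |(-6t + 12) + 36| = 6|t − 8| < 6·(ε/6) = ε.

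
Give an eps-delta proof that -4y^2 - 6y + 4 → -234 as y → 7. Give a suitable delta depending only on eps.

delta = min(1, eps/66)

Let eps > 0. We want delta > 0 such that 0 < |y − 7| < delta implies |(-4y^2 - 6y + 4) + 234| < eps.
(-4y^2 - 6y + 4) + 234 = -4y^2 - 6y + 238 = (y − 7)(-4y - 34).
So |(-4y^2 - 6y + 4) + 234| = |y − 7|·|-4y - 34|.
Require delta ≤ 1. Then |y − 7| < 1 gives |y| < 8, and by the triangle inequality |-4y - 34| ≤ 4·8 + 34 = 66.
Hence |(-4y^2 - 6y + 4) + 234| ≤ 66|y − 7| < eps provided |y − 7| < eps/66.
Choosing delta = min(1, eps/66) ensures both conditions, hence |(-4y^2 - 6y + 4) + 234| < eps.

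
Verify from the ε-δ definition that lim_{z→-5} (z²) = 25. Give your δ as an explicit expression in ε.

Suppose ε > 0. We seek δ > 0 with 0 < |z + 5| < δ ⇒ |z² − 25| < ε.
Factor: z² − 25 = (z + 5)(z - 5), so |z² − 25| = |z + 5|·|z - 5|.
Restrict δ ≤ 2. Then |z + 5| < 2 gives |z| < 7, so by the triangle inequality |z - 5| ≤ 7 + 5 = 12.
Hence |z² − 25| ≤ 12|z + 5|, which is < ε once |z + 5| < ε/12.
Take δ = min(2, ε/12). If 0 < |z + 5| < δ then both bounds hold and |z² − 25| ≤ 12|z + 5| < 12·(ε/12) = ε.

δ = min(2, ε/12)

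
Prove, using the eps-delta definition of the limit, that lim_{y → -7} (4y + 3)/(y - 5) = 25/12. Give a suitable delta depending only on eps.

Let eps > 0. We want delta > 0 with 0 < |y + 7| < delta ⇒ |(4y + 3)/(y - 5) − (25/12)| < eps.
Combining over a common denominator, (4y + 3)/(y - 5) − (25/12) = [(4y + 3)·(-12) − (-25)·(y - 5)] / [(-12)·(y - 5)] = -23(y + 7) / ((-12)(y - 5)).
So |(4y + 3)/(y - 5) − (25/12)| = 23|y + 7| / (12·|y − 5|).
Restrict delta ≤ 6. Then |y + 7| < 6 gives |y − 5| = |(y + 7) + (-12)| ≥ 12 − 6 = 6.
Hence |(4y + 3)/(y - 5) − (25/12)| < 23|y + 7|/(12·6) = (23/72)|y + 7|, which is < eps once |y + 7| < (72/23)eps.
Take delta = min(6, (72/23)eps). Then 0 < |y + 7| < delta forces both bounds, so |(4y + 3)/(y - 5) − (25/12)| < eps.

delta = min(6, (72/23)eps)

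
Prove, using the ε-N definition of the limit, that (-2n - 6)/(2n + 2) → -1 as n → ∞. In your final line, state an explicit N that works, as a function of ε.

N = 2/ε

Let ε > 0. For n ≥ 1, |(-2n - 6)/(2n + 2) + 1| = |-8|/(2(2n + 2)) = 8/(2(2n + 2)).
Since 2n + 2 ≥ 2n for n ≥ 1, this is ≤ 8/(2·2n) = 2/n.
So |(-2n - 6)/(2n + 2) + 1| < ε whenever n > 2/ε.
Take N = 2/ε. If n > N then |(-2n - 6)/(2n + 2) + 1| ≤ 2/n < ε.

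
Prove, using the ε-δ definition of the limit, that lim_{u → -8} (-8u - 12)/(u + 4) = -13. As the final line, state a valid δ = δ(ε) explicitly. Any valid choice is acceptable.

δ = min(2, (2/5)ε)

Fix ε > 0. We want δ > 0 with 0 < |u + 8| < δ ⇒ |(-8u - 12)/(u + 4) + 13| < ε.
Combining over a common denominator, (-8u - 12)/(u + 4) + 13 = [(-8u - 12)·(-4) − 52·(u + 4)] / [(-4)·(u + 4)] = -20(u + 8) / ((-4)(u + 4)).
So |(-8u - 12)/(u + 4) + 13| = 20|u + 8| / (4·|u + 4|).
Restrict δ ≤ 2. Then |u + 8| < 2 gives |u + 4| = |(u + 8) + (-4)| ≥ 4 − 2 = 2.
Hence |(-8u - 12)/(u + 4) + 13| < 20|u + 8|/(4·2) = (5/2)|u + 8|, which is < ε once |u + 8| < (2/5)ε.
Take δ = min(2, (2/5)ε). Then 0 < |u + 8| < δ forces both bounds, so |(-8u - 12)/(u + 4) + 13| < ε.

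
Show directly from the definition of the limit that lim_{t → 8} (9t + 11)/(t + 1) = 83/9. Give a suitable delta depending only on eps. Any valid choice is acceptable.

Let eps > 0 be given. We want delta > 0 with 0 < |t − 8| < delta ⇒ |(9t + 11)/(t + 1) − (83/9)| < eps.
Combining over a common denominator, (9t + 11)/(t + 1) − (83/9) = [(9t + 11)·9 − 83·(t + 1)] / [9·(t + 1)] = -2(t − 8) / (9(t + 1)).
So |(9t + 11)/(t + 1) − (83/9)| = 2|t − 8| / (9·|t + 1|).
Restrict delta ≤ 9/2. Then |t − 8| < 9/2 gives |t + 1| = |(t − 8) + 9| ≥ 9 − 9/2 = 9/2.
Hence |(9t + 11)/(t + 1) − (83/9)| < 2|t − 8|/(9·(9/2)) = (4/81)|t − 8|, which is < eps once |t − 8| < (81/4)eps.
Take delta = min(9/2, (81/4)eps). Then 0 < |t − 8| < delta forces both bounds, so |(9t + 11)/(t + 1) − (83/9)| < eps.

delta = min(9/2, (81/4)eps)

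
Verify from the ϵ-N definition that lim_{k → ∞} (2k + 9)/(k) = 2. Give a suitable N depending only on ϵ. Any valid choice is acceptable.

N = 9/ϵ

Let ϵ > 0 be given. For k ≥ 1, |(2k + 9)/(k) − 2| = |9|/((k)) = 9/((k)).
Since k ≥ k for k ≥ 1, this is ≤ 9/(k) = 9/k.
So |(2k + 9)/(k) − 2| < ϵ whenever k > 9/ϵ.
Take N = 9/ϵ. If k > N then |(2k + 9)/(k) − 2| ≤ 9/k < ϵ.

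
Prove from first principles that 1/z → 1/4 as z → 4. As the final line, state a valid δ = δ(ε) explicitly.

δ = min(2, 8ε)

Suppose ε > 0. We seek δ > 0 such that 0 < |z − 4| < δ implies |1/z − (1/4)| < ε.
|1/z − (1/4)| = |4 − z|/(4·|z|) = |z − 4|/(4|z|).
Require δ ≤ 2 so that |z| > 4 − 2 = 2, hence 4|z| > 8.
Then |1/z − (1/4)| < |z − 4|/8, which is < ε when |z − 4| < 8ε.
Take δ = min(2, 8ε). Then 0 < |z − 4| < δ gives both |z − 4| < 2 and |z − 4| < 8ε, so |1/z − (1/4)| < ε.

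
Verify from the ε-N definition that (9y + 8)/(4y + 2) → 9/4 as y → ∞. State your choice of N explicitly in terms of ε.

Fix ε > 0. We seek N > 0 such that y > N implies |(9y + 8)/(4y + 2) − (9/4)| < ε.
(9y + 8)/(4y + 2) − (9/4) = (4(9y + 8) − 9(4y + 2)) / (4(4y + 2)) = 14/(4(4y + 2)).
For y > 0 we have 4y + 2 > 4y, so |(9y + 8)/(4y + 2) − (9/4)| = 14/(4(4y + 2)) < 14/(4·4y) = (7/8)/y.
Thus |(9y + 8)/(4y + 2) − (9/4)| < ε whenever y > (7/8)/ε.
Take N = (7/8)/ε. If y > N then |(9y + 8)/(4y + 2) − (9/4)| < (7/8)/y < ε.

N = (7/8)/ε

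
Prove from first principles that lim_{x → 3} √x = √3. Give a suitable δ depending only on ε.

δ = min(3, √3·ε)

Suppose ε > 0. We want δ > 0 such that 0 < |x − 3| < δ implies |√x − √3| < ε.
Rationalise: √x − √3 = (x − 3)/(√x + √3), so |√x − √3| = |x − 3|/(√x + √3).
Restrict δ ≤ 3 so that |x − 3| < 3 forces x > 0, and then √x + √3 > √3.
Hence |√x − √3| < |x − 3|/√3, which is < ε once |x − 3| < √3·ε.
Take δ = min(3, √3·ε). If 0 < |x − 3| < δ then x > 0 and |√x − √3| < |x − 3|/√3 < ε.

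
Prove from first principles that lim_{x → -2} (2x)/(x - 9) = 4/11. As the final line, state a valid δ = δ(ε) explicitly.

δ = min(11/2, (121/36)ε)

Let ε > 0. We want δ > 0 with 0 < |x + 2| < δ ⇒ |(2x)/(x - 9) − (4/11)| < ε.
Combining over a common denominator, (2x)/(x - 9) − (4/11) = [(2x)·(-11) − (-4)·(x - 9)] / [(-11)·(x - 9)] = -18(x + 2) / ((-11)(x - 9)).
So |(2x)/(x - 9) − (4/11)| = 18|x + 2| / (11·|x − 9|).
Require δ ≤ 11/2, so |x − 9| ≥ |-11| − |x + 2| > 11 − 11/2 = 11/2.
Hence |(2x)/(x - 9) − (4/11)| < 18|x + 2|/(11·(11/2)) = (36/121)|x + 2|, which is < ε once |x + 2| < (121/36)ε.
Take δ = min(11/2, (121/36)ε). Then 0 < |x + 2| < δ forces both bounds, so |(2x)/(x - 9) − (4/11)| < ε.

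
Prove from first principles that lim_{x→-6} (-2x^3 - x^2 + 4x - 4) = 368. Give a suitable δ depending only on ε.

Let ε > 0. We want δ > 0 such that 0 < |x + 6| < δ implies |(-2x^3 - x^2 + 4x - 4) − 368| < ε.
(-2x^3 - x^2 + 4x - 4) − 368 = -2x^3 - x^2 + 4x - 372 = (x + 6)(-2x^2 + 11x - 62).
So |(-2x^3 - x^2 + 4x - 4) − 368| = |x + 6|·|-2x^2 + 11x - 62|.
Require δ ≤ 1. Then |x + 6| < 1 gives |x| < 7, and by the triangle inequality |-2x^2 + 11x - 62| ≤ 2·7^2 + 11·7 + 62 = 237.
Hence |(-2x^3 - x^2 + 4x - 4) − 368| ≤ 237|x + 6| < ε provided |x + 6| < ε/237.
Take δ = min(1, ε/237). Then 0 < |x + 6| < δ gives both |x + 6| < 1 and |x + 6| < ε/237, so |(-2x^3 - x^2 + 4x - 4) − 368| < ε.

δ = min(1, ε/237)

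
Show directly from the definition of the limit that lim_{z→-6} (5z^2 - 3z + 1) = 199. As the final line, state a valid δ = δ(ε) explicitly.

Let ε > 0 be given. We want δ > 0 such that 0 < |z + 6| < δ implies |(5z^2 - 3z + 1) − 199| < ε.
(5z^2 - 3z + 1) − 199 = 5z^2 - 3z - 198 = (z + 6)(5z - 33).
So |(5z^2 - 3z + 1) − 199| = |z + 6|·|5z - 33|.
Require δ ≤ 2. Then |z + 6| < 2 gives |z| < 8, and by the triangle inequality |5z - 33| ≤ 5·8 + 33 = 73.
Hence |(5z^2 - 3z + 1) − 199| ≤ 73|z + 6| < ε provided |z + 6| < ε/73.
Choosing δ = min(2, ε/73) ensures both conditions, hence |(5z^2 - 3z + 1) − 199| < ε.

δ = min(2, ε/73)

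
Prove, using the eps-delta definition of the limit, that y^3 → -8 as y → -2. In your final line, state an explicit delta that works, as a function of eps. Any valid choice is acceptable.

delta = min(1, eps/19)

Let eps > 0 be given. We seek delta > 0 with 0 < |y + 2| < delta ⇒ |y^3 + 8| < eps.
Factor: y^3 + 8 = (y + 2)(y^2 - 2y + 4), so |y^3 + 8| = |y + 2|·|y^2 - 2y + 4|.
Restrict delta ≤ 1. Then |y + 2| < 1 gives |y| < 3, so by the triangle inequality |y^2 - 2y + 4| ≤ 3^2 + 2·3 + 4 = 19.
Hence |y^3 + 8| ≤ 19|y + 2|, which is < eps once |y + 2| < eps/19.
Take delta = min(1, eps/19). If 0 < |y + 2| < delta then both bounds hold and |y^3 + 8| ≤ 19|y + 2| < 19·(eps/19) = eps.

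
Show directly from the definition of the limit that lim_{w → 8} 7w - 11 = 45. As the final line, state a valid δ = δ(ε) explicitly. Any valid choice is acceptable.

Fix ε > 0. We need δ > 0 so that 0 < |w − 8| < δ implies |(7w - 11) − 45| < ε.
|(7w - 11) − 45| = |7w - 56| = 7|w − 8|.
Thus it suffices that |w − 8| < ε/7.
Choosing δ = ε/7 gives |(7w - 11) − 45| = 7|w − 8| < ε whenever |w − 8| < δ.

δ = ε/7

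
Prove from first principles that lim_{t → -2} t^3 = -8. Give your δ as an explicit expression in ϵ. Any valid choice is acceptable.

δ = min(1, ϵ/19)

Fix ϵ > 0. We seek δ > 0 with 0 < |t + 2| < δ ⇒ |t^3 + 8| < ϵ.
Factor: t^3 + 8 = (t + 2)(t^2 - 2t + 4), so |t^3 + 8| = |t + 2|·|t^2 - 2t + 4|.
Restrict δ ≤ 1. Then |t + 2| < 1 gives |t| < 3, so by the triangle inequality |t^2 - 2t + 4| ≤ 3^2 + 2·3 + 4 = 19.
Hence |t^3 + 8| ≤ 19|t + 2|, which is < ϵ once |t + 2| < ϵ/19.
Take δ = min(1, ϵ/19). If 0 < |t + 2| < δ then both bounds hold and |t^3 + 8| ≤ 19|t + 2| < 19·(ϵ/19) = ϵ.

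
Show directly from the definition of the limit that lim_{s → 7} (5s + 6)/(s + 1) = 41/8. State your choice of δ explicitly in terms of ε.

Suppose ε > 0. We want δ > 0 with 0 < |s − 7| < δ ⇒ |(5s + 6)/(s + 1) − (41/8)| < ε.
Combining over a common denominator, (5s + 6)/(s + 1) − (41/8) = [(5s + 6)·8 − 41·(s + 1)] / [8·(s + 1)] = -1(s − 7) / (8(s + 1)).
So |(5s + 6)/(s + 1) − (41/8)| = |s − 7| / (8·|s + 1|).
Require δ ≤ 4, so |s + 1| ≥ |8| − |s − 7| > 8 − 4 = 4.
Hence |(5s + 6)/(s + 1) − (41/8)| < |s − 7|/(8·4) = (1/32)|s − 7|, which is < ε once |s − 7| < 32ε.
Take δ = min(4, 32ε). Then 0 < |s − 7| < δ forces both bounds, so |(5s + 6)/(s + 1) − (41/8)| < ε.

δ = min(4, 32ε)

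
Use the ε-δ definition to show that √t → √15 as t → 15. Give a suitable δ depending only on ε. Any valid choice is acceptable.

Suppose ε > 0. We want δ > 0 such that 0 < |t − 15| < δ implies |√t − √15| < ε.
Rationalise: √t − √15 = (t − 15)/(√t + √15), so |√t − √15| = |t − 15|/(√t + √15).
Restrict δ ≤ 15 so that |t − 15| < 15 forces t > 0, and then √t + √15 > √15.
Hence |√t − √15| < |t − 15|/√15, which is < ε once |t − 15| < √15·ε.
Take δ = min(15, √15·ε). If 0 < |t − 15| < δ then t > 0 and |√t − √15| < |t − 15|/√15 < ε.

δ = min(15, √15·ε)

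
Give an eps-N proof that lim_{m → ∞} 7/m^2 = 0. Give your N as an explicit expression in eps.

N = (7/eps)^{1/2}

Let eps > 0 be given. For m ≥ 1, |7/m^2 − 0| = 7/m^2.
7/m^2 < eps ⇔ m^2 > 7/eps ⇔ m > (7/eps)^{1/2}.
Take N = (7/eps)^{1/2}. Then m > N implies 7/m^2 < eps.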